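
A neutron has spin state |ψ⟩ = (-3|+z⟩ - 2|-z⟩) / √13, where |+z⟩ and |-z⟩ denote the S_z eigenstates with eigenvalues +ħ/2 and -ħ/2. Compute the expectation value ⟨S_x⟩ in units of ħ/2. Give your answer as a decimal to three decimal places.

0.923

⟨σ_x⟩ = 2 Re(a* b)/(|a|²+|b|²) with a = -3, b = -2.
a* b = 6, so ⟨σ_x⟩ = 12/13.
⟨S_x⟩ = (ħ/2)·⟨σ_x⟩.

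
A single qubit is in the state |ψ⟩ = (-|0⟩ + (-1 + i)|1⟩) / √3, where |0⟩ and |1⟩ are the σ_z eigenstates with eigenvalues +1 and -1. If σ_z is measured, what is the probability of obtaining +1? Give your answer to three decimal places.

0.333

The +1 outcome corresponds to |0⟩. Its amplitude in |ψ⟩ is -1/√3.
P = |-1|² / 3 = 1/3.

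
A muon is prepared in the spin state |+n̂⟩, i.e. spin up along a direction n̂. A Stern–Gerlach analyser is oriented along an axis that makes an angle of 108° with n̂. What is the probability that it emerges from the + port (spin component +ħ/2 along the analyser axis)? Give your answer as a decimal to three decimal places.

0.345

For spin-½, the probability of finding spin-up along an axis at angle θ to the initial spin direction is cos²(θ/2); spin-down is sin²(θ/2).
θ = 108°, so P = cos²(54°) ≈ 0.345.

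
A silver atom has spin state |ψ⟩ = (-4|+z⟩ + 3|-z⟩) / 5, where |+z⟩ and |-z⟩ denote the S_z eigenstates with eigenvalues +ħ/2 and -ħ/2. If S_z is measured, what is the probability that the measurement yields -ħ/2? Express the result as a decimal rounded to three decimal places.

The -ħ/2 outcome corresponds to |-z⟩. Its amplitude in |ψ⟩ is 3/5.
P = |3|² / 25 = 9/25.

0.360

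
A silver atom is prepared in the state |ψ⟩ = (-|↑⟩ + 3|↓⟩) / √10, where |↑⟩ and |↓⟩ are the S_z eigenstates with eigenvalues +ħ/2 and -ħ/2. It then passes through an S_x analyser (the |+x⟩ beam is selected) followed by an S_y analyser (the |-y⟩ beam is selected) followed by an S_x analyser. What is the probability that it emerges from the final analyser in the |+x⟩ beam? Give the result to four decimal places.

First analyser (S_x): P(|+x⟩) = |⟨+x|ψ⟩|² = 4/20.
After stage 1 the state is |+x⟩; P(|-y⟩) = |⟨-y|+x⟩|² = 1/2.
After stage 2 the state is |-y⟩; P(|+x⟩) = |⟨+x|-y⟩|² = 1/2.
Joint probability = 4/20 × 1/2 × 1/2 = 0.0500.

0.0500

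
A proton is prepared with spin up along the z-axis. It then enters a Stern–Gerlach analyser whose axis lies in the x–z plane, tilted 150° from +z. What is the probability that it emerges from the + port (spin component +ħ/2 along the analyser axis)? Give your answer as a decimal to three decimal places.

0.067

For spin-½, the probability of finding spin-up along an axis at angle θ to the initial spin direction is cos²(θ/2); spin-down is sin²(θ/2).
θ = 150°, so P = cos²(75°) ≈ 0.067.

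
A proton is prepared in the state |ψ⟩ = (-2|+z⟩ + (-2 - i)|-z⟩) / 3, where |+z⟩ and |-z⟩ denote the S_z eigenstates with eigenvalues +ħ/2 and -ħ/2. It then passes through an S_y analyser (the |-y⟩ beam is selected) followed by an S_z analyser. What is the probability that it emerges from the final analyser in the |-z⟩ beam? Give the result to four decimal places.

0.1389

First analyser (S_y): P(|-y⟩) = |⟨-y|ψ⟩|² = 5/18.
After stage 1 the state is |-y⟩; P(|-z⟩) = |⟨-z|-y⟩|² = 1/2.
Joint probability = 5/18 × 1/2 = 0.1389.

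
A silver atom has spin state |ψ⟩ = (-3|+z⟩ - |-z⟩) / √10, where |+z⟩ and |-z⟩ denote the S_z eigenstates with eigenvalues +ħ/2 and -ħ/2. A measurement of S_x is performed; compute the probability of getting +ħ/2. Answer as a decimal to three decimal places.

|+x⟩ = (|+z⟩ + |-z⟩)/√2, so ⟨+x|ψ⟩ = (-4) / (√2·√10).
P = |-4|² / 20 = 16/20.

0.800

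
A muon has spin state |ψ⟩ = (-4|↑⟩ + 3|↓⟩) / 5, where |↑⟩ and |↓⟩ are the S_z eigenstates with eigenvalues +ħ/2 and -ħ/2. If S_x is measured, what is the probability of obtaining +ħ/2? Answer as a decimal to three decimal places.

|+x⟩ = (|↑⟩ + |↓⟩)/√2, so ⟨+x|ψ⟩ = (-1) / (√2·5).
P = |-1|² / 50 = 1/50.

0.020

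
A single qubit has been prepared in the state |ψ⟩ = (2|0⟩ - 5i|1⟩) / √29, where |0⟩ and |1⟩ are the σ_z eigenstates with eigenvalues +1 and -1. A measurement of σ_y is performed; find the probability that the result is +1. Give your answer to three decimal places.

0.155

|+y⟩ = (|0⟩ + i|1⟩)/√2, so ⟨+y|ψ⟩ = (-3) / (√2·√29).
P = |-3|² / 58 = 9/58.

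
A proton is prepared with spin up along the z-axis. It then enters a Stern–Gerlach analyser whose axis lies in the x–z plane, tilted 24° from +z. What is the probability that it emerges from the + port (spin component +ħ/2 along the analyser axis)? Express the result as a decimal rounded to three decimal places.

0.957

For spin-½, the probability of finding spin-up along an axis at angle θ to the initial spin direction is cos²(θ/2); spin-down is sin²(θ/2).
θ = 24°, so P = cos²(12°) ≈ 0.957.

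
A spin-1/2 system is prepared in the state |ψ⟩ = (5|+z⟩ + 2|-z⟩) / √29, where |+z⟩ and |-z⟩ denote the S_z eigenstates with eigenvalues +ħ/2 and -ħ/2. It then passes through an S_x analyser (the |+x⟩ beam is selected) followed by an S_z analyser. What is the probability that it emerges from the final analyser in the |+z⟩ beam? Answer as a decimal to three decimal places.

0.422

First analyser (S_x): P(|+x⟩) = |⟨+x|ψ⟩|² = 49/58.
After stage 1 the state is |+x⟩; P(|+z⟩) = |⟨+z|+x⟩|² = 1/2.
Joint probability = 49/58 × 1/2 = 0.422.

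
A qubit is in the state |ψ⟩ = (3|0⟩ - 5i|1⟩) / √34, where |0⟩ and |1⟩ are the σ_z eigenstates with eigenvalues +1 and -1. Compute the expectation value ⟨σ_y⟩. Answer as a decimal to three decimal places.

-0.882

⟨σ_y⟩ = 2 Im(a* b)/(|a|²+|b|²) with a = 3, b = -5i.
a* b = -15i, so ⟨σ_y⟩ = -30/34.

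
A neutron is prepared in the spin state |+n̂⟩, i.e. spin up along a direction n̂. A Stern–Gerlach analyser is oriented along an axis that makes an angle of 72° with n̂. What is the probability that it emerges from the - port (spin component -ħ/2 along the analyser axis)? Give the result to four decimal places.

0.3455

For spin-½, the probability of finding spin-up along an axis at angle θ to the initial spin direction is cos²(θ/2); spin-down is sin²(θ/2).
θ = 72°, so P = sin²(36°) ≈ 0.3455.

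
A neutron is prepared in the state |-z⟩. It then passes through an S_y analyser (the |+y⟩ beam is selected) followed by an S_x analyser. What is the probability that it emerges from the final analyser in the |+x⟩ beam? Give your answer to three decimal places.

0.250

First analyser (S_y): from |-z⟩, P(|+y⟩) = 1/2.
After stage 1 the state is |+y⟩; P(|+x⟩) = |⟨+x|+y⟩|² = 1/2.
Joint probability = 1/2 × 1/2 = 0.250.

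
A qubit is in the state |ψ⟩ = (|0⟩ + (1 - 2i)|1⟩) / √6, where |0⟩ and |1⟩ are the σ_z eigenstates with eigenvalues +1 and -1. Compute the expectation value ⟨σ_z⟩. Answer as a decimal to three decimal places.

⟨σ_z⟩ = |a|² - |b|² divided by |a|²+|b|², with a, b the |0⟩, |1⟩ amplitudes.
= (1 - 5)/6 = -4/6.

-0.667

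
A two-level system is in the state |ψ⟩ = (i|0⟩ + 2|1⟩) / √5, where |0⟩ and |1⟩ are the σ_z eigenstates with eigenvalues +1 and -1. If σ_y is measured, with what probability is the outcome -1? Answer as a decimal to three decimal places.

|-y⟩ = (|0⟩ - i|1⟩)/√2, so ⟨-y|ψ⟩ = (3i) / (√2·√5).
P = |3i|² / 10 = 9/10.

0.900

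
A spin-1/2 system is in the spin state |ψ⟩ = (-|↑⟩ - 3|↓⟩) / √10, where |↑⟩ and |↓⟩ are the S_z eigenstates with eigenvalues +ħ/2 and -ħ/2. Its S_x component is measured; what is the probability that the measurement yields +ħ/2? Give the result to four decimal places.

0.8000

|+x⟩ = (|↑⟩ + |↓⟩)/√2, so ⟨+x|ψ⟩ = (-4) / (√2·√10).
P = |-4|² / 20 = 16/20.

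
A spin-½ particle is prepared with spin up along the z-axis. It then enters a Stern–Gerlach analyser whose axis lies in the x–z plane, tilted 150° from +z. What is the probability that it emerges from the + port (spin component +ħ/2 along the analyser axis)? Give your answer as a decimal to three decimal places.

For spin-½, the probability of finding spin-up along an axis at angle θ to the initial spin direction is cos²(θ/2); spin-down is sin²(θ/2).
θ = 150°, so P = cos²(75°) ≈ 0.067.

0.067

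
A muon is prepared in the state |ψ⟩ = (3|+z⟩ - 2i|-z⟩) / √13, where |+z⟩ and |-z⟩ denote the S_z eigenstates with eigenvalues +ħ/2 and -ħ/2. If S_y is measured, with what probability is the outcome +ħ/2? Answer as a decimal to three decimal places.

0.038

|+y⟩ = (|+z⟩ + i|-z⟩)/√2, so ⟨+y|ψ⟩ = (1) / (√2·√13).
P = |1|² / 26 = 1/26.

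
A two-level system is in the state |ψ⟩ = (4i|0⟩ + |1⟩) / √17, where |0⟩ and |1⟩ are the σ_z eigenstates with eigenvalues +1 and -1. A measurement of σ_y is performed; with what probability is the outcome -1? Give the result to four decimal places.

0.7353

|-y⟩ = (|0⟩ - i|1⟩)/√2, so ⟨-y|ψ⟩ = (5i) / (√2·√17).
P = |5i|² / 34 = 25/34.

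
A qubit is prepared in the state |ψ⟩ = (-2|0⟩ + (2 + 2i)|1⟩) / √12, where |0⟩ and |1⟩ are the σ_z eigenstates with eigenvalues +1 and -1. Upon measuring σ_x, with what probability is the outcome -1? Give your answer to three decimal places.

|-x⟩ = (|0⟩ - |1⟩)/√2, so ⟨-x|ψ⟩ = (-4 - 2i) / (√2·√12).
P = |-4 - 2i|² / 24 = 20/24.

0.833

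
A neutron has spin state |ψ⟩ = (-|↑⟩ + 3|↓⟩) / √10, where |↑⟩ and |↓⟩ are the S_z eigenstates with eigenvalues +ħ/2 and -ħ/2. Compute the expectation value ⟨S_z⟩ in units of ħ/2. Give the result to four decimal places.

-0.8000

⟨σ_z⟩ = |a|² - |b|² divided by |a|²+|b|², with a, b the |↑⟩, |↓⟩ amplitudes.
= (1 - 9)/10 = -8/10.
⟨S_z⟩ = (ħ/2)·⟨σ_z⟩.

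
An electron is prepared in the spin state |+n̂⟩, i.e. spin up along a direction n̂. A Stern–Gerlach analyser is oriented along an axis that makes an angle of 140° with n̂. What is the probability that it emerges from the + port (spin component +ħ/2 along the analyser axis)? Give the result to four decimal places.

For spin-½, the probability of finding spin-up along an axis at angle θ to the initial spin direction is cos²(θ/2); spin-down is sin²(θ/2).
θ = 140°, so P = cos²(70°) ≈ 0.1170.

0.1170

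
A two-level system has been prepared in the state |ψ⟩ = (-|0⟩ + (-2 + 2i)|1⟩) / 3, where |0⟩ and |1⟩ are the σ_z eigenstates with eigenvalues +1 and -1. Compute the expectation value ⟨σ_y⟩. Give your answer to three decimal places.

-0.444

⟨σ_y⟩ = 2 Im(a* b)/(|a|²+|b|²) with a = -1, b = (-2 + 2i).
a* b = (2 - 2i), so ⟨σ_y⟩ = -4/9.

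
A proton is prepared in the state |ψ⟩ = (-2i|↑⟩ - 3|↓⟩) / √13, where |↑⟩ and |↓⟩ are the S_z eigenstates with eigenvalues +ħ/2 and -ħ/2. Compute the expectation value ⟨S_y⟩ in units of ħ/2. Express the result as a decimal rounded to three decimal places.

-0.923

⟨σ_y⟩ = 2 Im(a* b)/(|a|²+|b|²) with a = -2i, b = -3.
a* b = -6i, so ⟨σ_y⟩ = -12/13.
⟨S_y⟩ = (ħ/2)·⟨σ_y⟩.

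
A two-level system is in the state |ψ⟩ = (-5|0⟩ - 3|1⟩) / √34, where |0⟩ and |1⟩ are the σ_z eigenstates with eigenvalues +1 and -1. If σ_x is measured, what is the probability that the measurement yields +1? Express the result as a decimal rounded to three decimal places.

0.941

|+x⟩ = (|0⟩ + |1⟩)/√2, so ⟨+x|ψ⟩ = (-8) / (√2·√34).
P = |-8|² / 68 = 64/68.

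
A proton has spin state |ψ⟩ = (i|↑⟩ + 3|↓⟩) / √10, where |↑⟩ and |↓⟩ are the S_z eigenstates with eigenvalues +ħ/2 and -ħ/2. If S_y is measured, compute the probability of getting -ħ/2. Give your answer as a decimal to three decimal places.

0.800

|-y⟩ = (|↑⟩ - i|↓⟩)/√2, so ⟨-y|ψ⟩ = (4i) / (√2·√10).
P = |4i|² / 20 = 16/20.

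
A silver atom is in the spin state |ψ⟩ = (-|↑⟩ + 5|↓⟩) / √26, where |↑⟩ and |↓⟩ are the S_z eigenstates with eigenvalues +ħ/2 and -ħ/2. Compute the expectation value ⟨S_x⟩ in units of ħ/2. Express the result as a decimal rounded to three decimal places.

-0.385

⟨σ_x⟩ = 2 Re(a* b)/(|a|²+|b|²) with a = -1, b = 5.
a* b = -5, so ⟨σ_x⟩ = -10/26.
⟨S_x⟩ = (ħ/2)·⟨σ_x⟩.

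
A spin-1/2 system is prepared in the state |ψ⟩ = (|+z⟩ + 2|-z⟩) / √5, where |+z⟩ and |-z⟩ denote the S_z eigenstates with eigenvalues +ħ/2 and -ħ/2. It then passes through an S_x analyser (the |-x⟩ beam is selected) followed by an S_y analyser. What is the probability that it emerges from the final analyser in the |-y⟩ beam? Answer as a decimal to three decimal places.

0.050

First analyser (S_x): P(|-x⟩) = |⟨-x|ψ⟩|² = 1/10.
After stage 1 the state is |-x⟩; P(|-y⟩) = |⟨-y|-x⟩|² = 1/2.
Joint probability = 1/10 × 1/2 = 0.050.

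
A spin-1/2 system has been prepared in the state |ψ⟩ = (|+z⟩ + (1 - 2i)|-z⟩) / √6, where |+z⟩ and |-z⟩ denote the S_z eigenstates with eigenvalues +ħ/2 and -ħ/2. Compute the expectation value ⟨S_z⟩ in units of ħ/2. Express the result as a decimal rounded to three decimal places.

-0.667

⟨σ_z⟩ = |a|² - |b|² divided by |a|²+|b|², with a, b the |+z⟩, |-z⟩ amplitudes.
= (1 - 5)/6 = -4/6.
⟨S_z⟩ = (ħ/2)·⟨σ_z⟩.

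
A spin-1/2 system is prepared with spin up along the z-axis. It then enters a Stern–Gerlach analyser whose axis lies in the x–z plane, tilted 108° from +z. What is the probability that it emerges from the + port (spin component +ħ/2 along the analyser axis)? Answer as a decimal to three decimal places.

For spin-½, the probability of finding spin-up along an axis at angle θ to the initial spin direction is cos²(θ/2); spin-down is sin²(θ/2).
θ = 108°, so P = cos²(54°) ≈ 0.345.

0.345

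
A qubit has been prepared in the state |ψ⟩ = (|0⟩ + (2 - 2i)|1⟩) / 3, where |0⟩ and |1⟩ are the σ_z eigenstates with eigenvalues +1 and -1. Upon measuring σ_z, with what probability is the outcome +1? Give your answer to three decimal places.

0.111

The +1 outcome corresponds to |0⟩. Its amplitude in |ψ⟩ is 1/3.
P = |1|² / 9 = 1/9.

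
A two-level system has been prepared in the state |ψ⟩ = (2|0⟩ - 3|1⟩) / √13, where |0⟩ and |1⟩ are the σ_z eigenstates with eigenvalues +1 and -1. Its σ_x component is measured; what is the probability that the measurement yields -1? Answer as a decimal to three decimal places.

0.962

|-x⟩ = (|0⟩ - |1⟩)/√2, so ⟨-x|ψ⟩ = (5) / (√2·√13).
P = |5|² / 26 = 25/26.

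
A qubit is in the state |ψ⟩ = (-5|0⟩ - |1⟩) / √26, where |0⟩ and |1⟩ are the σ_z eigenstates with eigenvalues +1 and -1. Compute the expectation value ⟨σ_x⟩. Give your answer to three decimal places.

⟨σ_x⟩ = 2 Re(a* b)/(|a|²+|b|²) with a = -5, b = -1.
a* b = 5, so ⟨σ_x⟩ = 10/26.

0.385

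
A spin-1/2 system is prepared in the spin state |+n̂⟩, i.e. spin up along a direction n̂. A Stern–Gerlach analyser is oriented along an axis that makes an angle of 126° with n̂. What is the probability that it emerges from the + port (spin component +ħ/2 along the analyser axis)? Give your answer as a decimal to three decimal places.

0.206

For spin-½, the probability of finding spin-up along an axis at angle θ to the initial spin direction is cos²(θ/2); spin-down is sin²(θ/2).
θ = 126°, so P = cos²(63°) ≈ 0.206.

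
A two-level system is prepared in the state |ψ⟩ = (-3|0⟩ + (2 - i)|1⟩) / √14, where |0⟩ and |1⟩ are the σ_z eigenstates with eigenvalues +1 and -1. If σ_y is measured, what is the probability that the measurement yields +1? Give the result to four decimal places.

0.7143

|+y⟩ = (|0⟩ + i|1⟩)/√2, so ⟨+y|ψ⟩ = (-4 - 2i) / (√2·√14).
P = |-4 - 2i|² / 28 = 20/28.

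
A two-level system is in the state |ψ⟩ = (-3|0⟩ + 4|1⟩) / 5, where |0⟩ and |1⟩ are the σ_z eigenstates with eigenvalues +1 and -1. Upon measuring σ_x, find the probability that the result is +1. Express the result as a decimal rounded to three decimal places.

|+x⟩ = (|0⟩ + |1⟩)/√2, so ⟨+x|ψ⟩ = (1) / (√2·5).
P = |1|² / 50 = 1/50.

0.020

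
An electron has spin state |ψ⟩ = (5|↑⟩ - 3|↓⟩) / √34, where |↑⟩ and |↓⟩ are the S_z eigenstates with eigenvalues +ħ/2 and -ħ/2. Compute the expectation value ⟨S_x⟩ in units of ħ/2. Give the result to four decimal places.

⟨σ_x⟩ = 2 Re(a* b)/(|a|²+|b|²) with a = 5, b = -3.
a* b = -15, so ⟨σ_x⟩ = -30/34.
⟨S_x⟩ = (ħ/2)·⟨σ_x⟩.

-0.8824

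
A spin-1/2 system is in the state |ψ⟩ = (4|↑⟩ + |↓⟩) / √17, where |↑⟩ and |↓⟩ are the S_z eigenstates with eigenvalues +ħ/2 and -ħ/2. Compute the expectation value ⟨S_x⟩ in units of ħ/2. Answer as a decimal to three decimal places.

⟨σ_x⟩ = 2 Re(a* b)/(|a|²+|b|²) with a = 4, b = 1.
a* b = 4, so ⟨σ_x⟩ = 8/17.
⟨S_x⟩ = (ħ/2)·⟨σ_x⟩.

0.471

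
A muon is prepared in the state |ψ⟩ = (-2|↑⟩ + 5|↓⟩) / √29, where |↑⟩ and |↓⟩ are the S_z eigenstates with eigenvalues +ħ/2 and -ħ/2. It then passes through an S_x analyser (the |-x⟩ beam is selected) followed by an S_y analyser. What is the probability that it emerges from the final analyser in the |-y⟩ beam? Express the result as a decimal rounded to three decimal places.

First analyser (S_x): P(|-x⟩) = |⟨-x|ψ⟩|² = 49/58.
After stage 1 the state is |-x⟩; P(|-y⟩) = |⟨-y|-x⟩|² = 1/2.
Joint probability = 49/58 × 1/2 = 0.422.

0.422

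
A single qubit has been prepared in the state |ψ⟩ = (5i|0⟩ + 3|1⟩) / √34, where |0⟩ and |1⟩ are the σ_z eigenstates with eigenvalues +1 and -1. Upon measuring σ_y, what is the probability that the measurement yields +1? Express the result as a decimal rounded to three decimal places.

|+y⟩ = (|0⟩ + i|1⟩)/√2, so ⟨+y|ψ⟩ = (2i) / (√2·√34).
P = |2i|² / 68 = 4/68.

0.059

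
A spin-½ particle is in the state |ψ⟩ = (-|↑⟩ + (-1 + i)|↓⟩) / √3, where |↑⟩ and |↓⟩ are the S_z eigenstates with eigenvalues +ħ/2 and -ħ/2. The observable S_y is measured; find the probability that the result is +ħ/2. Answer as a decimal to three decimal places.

|+y⟩ = (|↑⟩ + i|↓⟩)/√2, so ⟨+y|ψ⟩ = (i) / (√2·√3).
P = |i|² / 6 = 1/6.

0.167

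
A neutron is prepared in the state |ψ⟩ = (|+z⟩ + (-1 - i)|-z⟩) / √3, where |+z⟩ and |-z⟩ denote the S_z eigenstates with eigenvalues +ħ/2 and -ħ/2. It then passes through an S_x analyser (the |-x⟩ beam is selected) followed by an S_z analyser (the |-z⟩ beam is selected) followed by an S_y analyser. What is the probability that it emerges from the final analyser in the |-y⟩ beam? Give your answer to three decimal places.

First analyser (S_x): P(|-x⟩) = |⟨-x|ψ⟩|² = 5/6.
After stage 1 the state is |-x⟩; P(|-z⟩) = |⟨-z|-x⟩|² = 1/2.
After stage 2 the state is |-z⟩; P(|-y⟩) = |⟨-y|-z⟩|² = 1/2.
Joint probability = 5/6 × 1/2 × 1/2 = 0.208.

0.208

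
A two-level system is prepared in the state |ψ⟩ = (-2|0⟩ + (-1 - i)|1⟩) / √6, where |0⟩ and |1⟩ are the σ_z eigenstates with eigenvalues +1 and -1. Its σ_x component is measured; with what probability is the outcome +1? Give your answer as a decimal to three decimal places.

|+x⟩ = (|0⟩ + |1⟩)/√2, so ⟨+x|ψ⟩ = (-3 - i) / (√2·√6).
P = |-3 - i|² / 12 = 10/12.

0.833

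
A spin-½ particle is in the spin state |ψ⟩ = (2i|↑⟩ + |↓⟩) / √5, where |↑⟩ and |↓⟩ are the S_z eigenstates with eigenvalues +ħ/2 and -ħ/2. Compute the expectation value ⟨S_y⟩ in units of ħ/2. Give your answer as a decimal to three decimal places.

⟨σ_y⟩ = 2 Im(a* b)/(|a|²+|b|²) with a = 2i, b = 1.
a* b = -2i, so ⟨σ_y⟩ = -4/5.
⟨S_y⟩ = (ħ/2)·⟨σ_y⟩.

-0.800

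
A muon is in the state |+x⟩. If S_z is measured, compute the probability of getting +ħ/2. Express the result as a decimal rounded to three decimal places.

0.500

In the S_z basis, |+x⟩ = (|+z⟩ + |-z⟩)/√2 and |+z⟩ = |+z⟩.
|⟨+z|+x⟩|² = 1/2.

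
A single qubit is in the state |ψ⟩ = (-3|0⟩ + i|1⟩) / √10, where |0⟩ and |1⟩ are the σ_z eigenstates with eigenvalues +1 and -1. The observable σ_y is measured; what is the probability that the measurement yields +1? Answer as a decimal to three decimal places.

0.200

|+y⟩ = (|0⟩ + i|1⟩)/√2, so ⟨+y|ψ⟩ = (-2) / (√2·√10).
P = |-2|² / 20 = 4/20.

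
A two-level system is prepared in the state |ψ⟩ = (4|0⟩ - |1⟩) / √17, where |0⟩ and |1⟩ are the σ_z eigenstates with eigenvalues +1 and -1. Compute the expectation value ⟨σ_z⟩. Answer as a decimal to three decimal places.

0.882

⟨σ_z⟩ = |a|² - |b|² divided by |a|²+|b|², with a, b the |0⟩, |1⟩ amplitudes.
= (16 - 1)/17 = 15/17.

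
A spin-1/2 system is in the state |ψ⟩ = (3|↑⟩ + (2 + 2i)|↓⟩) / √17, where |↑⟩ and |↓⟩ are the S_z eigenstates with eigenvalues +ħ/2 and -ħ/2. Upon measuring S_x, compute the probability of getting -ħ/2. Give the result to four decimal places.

|-x⟩ = (|↑⟩ - |↓⟩)/√2, so ⟨-x|ψ⟩ = (1 - 2i) / (√2·√17).
P = |1 - 2i|² / 34 = 5/34.

0.1471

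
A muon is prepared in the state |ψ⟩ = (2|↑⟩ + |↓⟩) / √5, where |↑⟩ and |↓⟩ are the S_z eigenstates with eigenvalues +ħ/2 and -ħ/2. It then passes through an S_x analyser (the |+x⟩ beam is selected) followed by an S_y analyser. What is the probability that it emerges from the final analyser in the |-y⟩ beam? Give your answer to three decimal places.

0.450

First analyser (S_x): P(|+x⟩) = |⟨+x|ψ⟩|² = 9/10.
After stage 1 the state is |+x⟩; P(|-y⟩) = |⟨-y|+x⟩|² = 1/2.
Joint probability = 9/10 × 1/2 = 0.450.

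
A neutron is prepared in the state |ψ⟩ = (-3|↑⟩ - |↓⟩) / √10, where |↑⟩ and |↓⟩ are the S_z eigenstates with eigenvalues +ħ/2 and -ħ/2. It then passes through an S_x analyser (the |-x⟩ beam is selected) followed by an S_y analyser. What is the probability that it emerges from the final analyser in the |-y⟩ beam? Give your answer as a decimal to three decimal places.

First analyser (S_x): P(|-x⟩) = |⟨-x|ψ⟩|² = 4/20.
After stage 1 the state is |-x⟩; P(|-y⟩) = |⟨-y|-x⟩|² = 1/2.
Joint probability = 4/20 × 1/2 = 0.100.

0.100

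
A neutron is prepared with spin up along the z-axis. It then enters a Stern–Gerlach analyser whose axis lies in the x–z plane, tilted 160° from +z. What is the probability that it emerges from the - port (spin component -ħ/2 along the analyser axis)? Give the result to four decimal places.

For spin-½, the probability of finding spin-up along an axis at angle θ to the initial spin direction is cos²(θ/2); spin-down is sin²(θ/2).
θ = 160°, so P = sin²(80°) ≈ 0.9698.

0.9698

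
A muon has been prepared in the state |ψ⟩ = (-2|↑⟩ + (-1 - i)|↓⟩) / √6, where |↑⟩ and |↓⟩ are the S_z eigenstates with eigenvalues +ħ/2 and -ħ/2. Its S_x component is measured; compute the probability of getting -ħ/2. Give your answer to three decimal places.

0.167

|-x⟩ = (|↑⟩ - |↓⟩)/√2, so ⟨-x|ψ⟩ = (-1 + i) / (√2·√6).
P = |-1 + i|² / 12 = 2/12.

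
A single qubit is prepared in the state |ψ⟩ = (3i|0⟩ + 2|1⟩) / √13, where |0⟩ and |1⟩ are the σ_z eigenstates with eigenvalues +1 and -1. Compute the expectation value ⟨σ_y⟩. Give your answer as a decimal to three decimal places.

-0.923

⟨σ_y⟩ = 2 Im(a* b)/(|a|²+|b|²) with a = 3i, b = 2.
a* b = -6i, so ⟨σ_y⟩ = -12/13.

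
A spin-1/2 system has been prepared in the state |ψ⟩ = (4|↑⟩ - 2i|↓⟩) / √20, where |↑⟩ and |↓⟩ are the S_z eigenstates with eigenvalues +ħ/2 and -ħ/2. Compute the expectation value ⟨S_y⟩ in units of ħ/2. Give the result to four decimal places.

-0.8000

⟨σ_y⟩ = 2 Im(a* b)/(|a|²+|b|²) with a = 4, b = -2i.
a* b = -8i, so ⟨σ_y⟩ = -16/20.
⟨S_y⟩ = (ħ/2)·⟨σ_y⟩.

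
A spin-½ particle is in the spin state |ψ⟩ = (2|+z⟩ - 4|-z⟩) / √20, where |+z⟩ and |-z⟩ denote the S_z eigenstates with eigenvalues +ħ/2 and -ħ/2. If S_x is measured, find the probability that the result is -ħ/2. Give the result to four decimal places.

|-x⟩ = (|+z⟩ - |-z⟩)/√2, so ⟨-x|ψ⟩ = (6) / (√2·√20).
P = |6|² / 40 = 36/40.

0.9000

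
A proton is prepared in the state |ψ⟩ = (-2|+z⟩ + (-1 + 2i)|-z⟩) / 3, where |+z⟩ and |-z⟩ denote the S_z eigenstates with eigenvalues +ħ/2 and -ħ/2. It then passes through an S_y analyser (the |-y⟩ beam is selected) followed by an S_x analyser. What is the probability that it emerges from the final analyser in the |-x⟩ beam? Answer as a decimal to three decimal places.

First analyser (S_y): P(|-y⟩) = |⟨-y|ψ⟩|² = 17/18.
After stage 1 the state is |-y⟩; P(|-x⟩) = |⟨-x|-y⟩|² = 1/2.
Joint probability = 17/18 × 1/2 = 0.472.

0.472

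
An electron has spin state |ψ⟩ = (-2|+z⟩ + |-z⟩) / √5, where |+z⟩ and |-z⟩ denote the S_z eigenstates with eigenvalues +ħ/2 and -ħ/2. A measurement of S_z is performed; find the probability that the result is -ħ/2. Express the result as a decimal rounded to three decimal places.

0.200

The -ħ/2 outcome corresponds to |-z⟩. Its amplitude in |ψ⟩ is 1/√5.
P = |1|² / 5 = 1/5.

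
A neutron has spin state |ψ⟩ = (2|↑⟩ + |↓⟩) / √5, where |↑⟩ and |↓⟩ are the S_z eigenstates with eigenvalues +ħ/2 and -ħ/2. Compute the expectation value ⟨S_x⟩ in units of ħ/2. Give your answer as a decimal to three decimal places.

0.800

⟨σ_x⟩ = 2 Re(a* b)/(|a|²+|b|²) with a = 2, b = 1.
a* b = 2, so ⟨σ_x⟩ = 4/5.
⟨S_x⟩ = (ħ/2)·⟨σ_x⟩.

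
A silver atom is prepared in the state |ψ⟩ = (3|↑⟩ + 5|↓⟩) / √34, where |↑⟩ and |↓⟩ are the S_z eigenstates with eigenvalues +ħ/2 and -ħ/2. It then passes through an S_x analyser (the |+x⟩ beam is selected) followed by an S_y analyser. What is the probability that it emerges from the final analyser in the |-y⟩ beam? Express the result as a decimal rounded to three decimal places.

First analyser (S_x): P(|+x⟩) = |⟨+x|ψ⟩|² = 64/68.
After stage 1 the state is |+x⟩; P(|-y⟩) = |⟨-y|+x⟩|² = 1/2.
Joint probability = 64/68 × 1/2 = 0.471.

0.471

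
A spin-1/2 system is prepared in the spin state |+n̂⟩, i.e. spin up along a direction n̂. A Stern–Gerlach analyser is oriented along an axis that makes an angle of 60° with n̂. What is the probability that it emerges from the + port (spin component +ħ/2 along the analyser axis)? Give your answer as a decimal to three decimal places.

0.750

For spin-½, the probability of finding spin-up along an axis at angle θ to the initial spin direction is cos²(θ/2); spin-down is sin²(θ/2).
θ = 60°, so P = cos²(30°) ≈ 0.750.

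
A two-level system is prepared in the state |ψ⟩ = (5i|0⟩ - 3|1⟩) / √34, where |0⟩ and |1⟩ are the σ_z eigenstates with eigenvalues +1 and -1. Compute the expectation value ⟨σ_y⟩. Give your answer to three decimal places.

0.882

⟨σ_y⟩ = 2 Im(a* b)/(|a|²+|b|²) with a = 5i, b = -3.
a* b = 15i, so ⟨σ_y⟩ = 30/34.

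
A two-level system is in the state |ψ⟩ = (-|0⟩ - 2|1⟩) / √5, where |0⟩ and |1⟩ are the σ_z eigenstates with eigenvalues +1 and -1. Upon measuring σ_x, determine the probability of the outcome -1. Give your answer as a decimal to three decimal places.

|-x⟩ = (|0⟩ - |1⟩)/√2, so ⟨-x|ψ⟩ = (1) / (√2·√5).
P = |1|² / 10 = 1/10.

0.100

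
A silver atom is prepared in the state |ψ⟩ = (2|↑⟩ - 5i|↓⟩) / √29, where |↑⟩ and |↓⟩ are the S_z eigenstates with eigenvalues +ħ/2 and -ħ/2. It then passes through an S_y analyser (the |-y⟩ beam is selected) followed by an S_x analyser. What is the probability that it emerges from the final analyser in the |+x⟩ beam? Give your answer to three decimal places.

0.422

First analyser (S_y): P(|-y⟩) = |⟨-y|ψ⟩|² = 49/58.
After stage 1 the state is |-y⟩; P(|+x⟩) = |⟨+x|-y⟩|² = 1/2.
Joint probability = 49/58 × 1/2 = 0.422.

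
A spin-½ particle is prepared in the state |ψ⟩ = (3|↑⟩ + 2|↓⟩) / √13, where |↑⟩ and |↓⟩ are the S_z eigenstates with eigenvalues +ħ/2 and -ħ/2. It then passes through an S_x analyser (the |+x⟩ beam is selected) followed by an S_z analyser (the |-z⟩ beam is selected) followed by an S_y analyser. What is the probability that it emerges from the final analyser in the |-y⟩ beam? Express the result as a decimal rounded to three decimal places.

First analyser (S_x): P(|+x⟩) = |⟨+x|ψ⟩|² = 25/26.
After stage 1 the state is |+x⟩; P(|-z⟩) = |⟨-z|+x⟩|² = 1/2.
After stage 2 the state is |-z⟩; P(|-y⟩) = |⟨-y|-z⟩|² = 1/2.
Joint probability = 25/26 × 1/2 × 1/2 = 0.240.

0.240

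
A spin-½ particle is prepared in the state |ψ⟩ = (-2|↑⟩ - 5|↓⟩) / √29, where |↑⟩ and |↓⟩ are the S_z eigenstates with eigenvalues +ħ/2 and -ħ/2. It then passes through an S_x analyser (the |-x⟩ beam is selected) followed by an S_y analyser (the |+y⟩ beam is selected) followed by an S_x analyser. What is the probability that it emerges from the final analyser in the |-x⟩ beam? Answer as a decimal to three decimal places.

0.039

First analyser (S_x): P(|-x⟩) = |⟨-x|ψ⟩|² = 9/58.
After stage 1 the state is |-x⟩; P(|+y⟩) = |⟨+y|-x⟩|² = 1/2.
After stage 2 the state is |+y⟩; P(|-x⟩) = |⟨-x|+y⟩|² = 1/2.
Joint probability = 9/58 × 1/2 × 1/2 = 0.039.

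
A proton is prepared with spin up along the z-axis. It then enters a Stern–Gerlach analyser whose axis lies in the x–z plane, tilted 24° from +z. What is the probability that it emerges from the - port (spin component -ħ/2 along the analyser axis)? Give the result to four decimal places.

0.0432

For spin-½, the probability of finding spin-up along an axis at angle θ to the initial spin direction is cos²(θ/2); spin-down is sin²(θ/2).
θ = 24°, so P = sin²(12°) ≈ 0.0432.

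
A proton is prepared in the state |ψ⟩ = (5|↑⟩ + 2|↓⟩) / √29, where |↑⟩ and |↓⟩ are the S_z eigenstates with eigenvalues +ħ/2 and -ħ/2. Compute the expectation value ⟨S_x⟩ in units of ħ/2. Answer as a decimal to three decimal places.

0.690

⟨σ_x⟩ = 2 Re(a* b)/(|a|²+|b|²) with a = 5, b = 2.
a* b = 10, so ⟨σ_x⟩ = 20/29.
⟨S_x⟩ = (ħ/2)·⟨σ_x⟩.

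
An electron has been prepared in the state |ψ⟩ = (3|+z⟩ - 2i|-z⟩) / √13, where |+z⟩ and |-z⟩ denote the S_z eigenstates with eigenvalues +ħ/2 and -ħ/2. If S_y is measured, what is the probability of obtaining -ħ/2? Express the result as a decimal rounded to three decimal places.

|-y⟩ = (|+z⟩ - i|-z⟩)/√2, so ⟨-y|ψ⟩ = (5) / (√2·√13).
P = |5|² / 26 = 25/26.

0.962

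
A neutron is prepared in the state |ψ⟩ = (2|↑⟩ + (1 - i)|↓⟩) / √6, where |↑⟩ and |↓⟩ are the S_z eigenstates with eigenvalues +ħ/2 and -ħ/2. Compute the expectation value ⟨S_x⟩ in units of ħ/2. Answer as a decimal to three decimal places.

⟨σ_x⟩ = 2 Re(a* b)/(|a|²+|b|²) with a = 2, b = (1 - i).
a* b = (2 - 2i), so ⟨σ_x⟩ = 4/6.
⟨S_x⟩ = (ħ/2)·⟨σ_x⟩.

0.667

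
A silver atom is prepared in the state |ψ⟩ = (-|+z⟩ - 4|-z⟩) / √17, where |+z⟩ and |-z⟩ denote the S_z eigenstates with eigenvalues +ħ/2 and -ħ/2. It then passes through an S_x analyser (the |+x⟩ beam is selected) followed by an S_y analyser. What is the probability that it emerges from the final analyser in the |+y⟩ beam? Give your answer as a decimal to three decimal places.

0.368

First analyser (S_x): P(|+x⟩) = |⟨+x|ψ⟩|² = 25/34.
After stage 1 the state is |+x⟩; P(|+y⟩) = |⟨+y|+x⟩|² = 1/2.
Joint probability = 25/34 × 1/2 = 0.368.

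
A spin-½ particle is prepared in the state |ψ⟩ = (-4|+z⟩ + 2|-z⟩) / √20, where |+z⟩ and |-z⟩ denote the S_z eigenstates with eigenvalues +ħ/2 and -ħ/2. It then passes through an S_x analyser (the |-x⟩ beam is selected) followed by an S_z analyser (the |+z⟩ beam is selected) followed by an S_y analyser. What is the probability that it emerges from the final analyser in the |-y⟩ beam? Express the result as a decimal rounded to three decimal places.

First analyser (S_x): P(|-x⟩) = |⟨-x|ψ⟩|² = 36/40.
After stage 1 the state is |-x⟩; P(|+z⟩) = |⟨+z|-x⟩|² = 1/2.
After stage 2 the state is |+z⟩; P(|-y⟩) = |⟨-y|+z⟩|² = 1/2.
Joint probability = 36/40 × 1/2 × 1/2 = 0.225.

0.225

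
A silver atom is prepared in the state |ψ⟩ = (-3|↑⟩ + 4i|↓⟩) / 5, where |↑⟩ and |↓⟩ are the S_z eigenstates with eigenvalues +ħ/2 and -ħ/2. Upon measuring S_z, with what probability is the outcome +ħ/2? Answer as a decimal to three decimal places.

The +ħ/2 outcome corresponds to |↑⟩. Its amplitude in |ψ⟩ is -3/5.
P = |-3|² / 25 = 9/25.

0.360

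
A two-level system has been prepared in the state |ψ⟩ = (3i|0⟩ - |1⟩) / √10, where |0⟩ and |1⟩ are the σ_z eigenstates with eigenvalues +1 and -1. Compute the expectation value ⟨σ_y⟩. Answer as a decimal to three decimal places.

0.600

⟨σ_y⟩ = 2 Im(a* b)/(|a|²+|b|²) with a = 3i, b = -1.
a* b = 3i, so ⟨σ_y⟩ = 6/10.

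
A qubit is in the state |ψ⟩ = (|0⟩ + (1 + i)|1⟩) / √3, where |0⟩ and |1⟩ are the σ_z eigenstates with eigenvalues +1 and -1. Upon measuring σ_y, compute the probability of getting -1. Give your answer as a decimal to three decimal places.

|-y⟩ = (|0⟩ - i|1⟩)/√2, so ⟨-y|ψ⟩ = (i) / (√2·√3).
P = |i|² / 6 = 1/6.

0.167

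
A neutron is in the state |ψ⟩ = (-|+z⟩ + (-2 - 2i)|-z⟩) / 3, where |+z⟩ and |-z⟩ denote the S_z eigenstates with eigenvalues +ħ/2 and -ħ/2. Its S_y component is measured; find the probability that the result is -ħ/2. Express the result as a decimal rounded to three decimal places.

0.278

|-y⟩ = (|+z⟩ - i|-z⟩)/√2, so ⟨-y|ψ⟩ = (1 - 2i) / (√2·3).
P = |1 - 2i|² / 18 = 5/18.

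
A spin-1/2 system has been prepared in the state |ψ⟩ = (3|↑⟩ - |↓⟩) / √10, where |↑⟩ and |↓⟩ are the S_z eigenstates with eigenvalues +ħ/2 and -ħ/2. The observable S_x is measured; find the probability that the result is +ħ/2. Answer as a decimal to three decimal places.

0.200

|+x⟩ = (|↑⟩ + |↓⟩)/√2, so ⟨+x|ψ⟩ = (2) / (√2·√10).
P = |2|² / 20 = 4/20.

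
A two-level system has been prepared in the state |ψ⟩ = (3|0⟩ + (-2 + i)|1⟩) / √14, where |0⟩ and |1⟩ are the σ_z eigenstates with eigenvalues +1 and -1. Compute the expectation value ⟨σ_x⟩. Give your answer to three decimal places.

-0.857

⟨σ_x⟩ = 2 Re(a* b)/(|a|²+|b|²) with a = 3, b = (-2 + i).
a* b = (-6 + 3i), so ⟨σ_x⟩ = -12/14.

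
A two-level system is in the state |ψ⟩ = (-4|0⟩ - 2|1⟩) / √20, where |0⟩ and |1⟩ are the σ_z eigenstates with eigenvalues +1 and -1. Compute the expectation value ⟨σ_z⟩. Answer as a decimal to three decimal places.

⟨σ_z⟩ = |a|² - |b|² divided by |a|²+|b|², with a, b the |0⟩, |1⟩ amplitudes.
= (16 - 4)/20 = 12/20.

0.600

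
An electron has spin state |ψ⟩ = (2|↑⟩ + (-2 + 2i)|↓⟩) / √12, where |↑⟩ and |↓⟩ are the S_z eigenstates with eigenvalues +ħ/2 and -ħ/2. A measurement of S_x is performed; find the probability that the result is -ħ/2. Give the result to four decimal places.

|-x⟩ = (|↑⟩ - |↓⟩)/√2, so ⟨-x|ψ⟩ = (4 - 2i) / (√2·√12).
P = |4 - 2i|² / 24 = 20/24.

0.8333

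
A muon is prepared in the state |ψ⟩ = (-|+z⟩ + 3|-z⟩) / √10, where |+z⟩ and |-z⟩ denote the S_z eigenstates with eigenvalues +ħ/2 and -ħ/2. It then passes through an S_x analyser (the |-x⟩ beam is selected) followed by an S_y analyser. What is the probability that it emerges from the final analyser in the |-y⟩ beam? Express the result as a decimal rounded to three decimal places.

First analyser (S_x): P(|-x⟩) = |⟨-x|ψ⟩|² = 16/20.
After stage 1 the state is |-x⟩; P(|-y⟩) = |⟨-y|-x⟩|² = 1/2.
Joint probability = 16/20 × 1/2 = 0.400.

0.400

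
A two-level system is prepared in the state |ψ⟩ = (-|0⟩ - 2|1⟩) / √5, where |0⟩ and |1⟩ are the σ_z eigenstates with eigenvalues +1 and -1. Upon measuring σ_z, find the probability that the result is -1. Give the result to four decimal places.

0.8000

The -1 outcome corresponds to |1⟩. Its amplitude in |ψ⟩ is -2/√5.
P = |-2|² / 5 = 4/5.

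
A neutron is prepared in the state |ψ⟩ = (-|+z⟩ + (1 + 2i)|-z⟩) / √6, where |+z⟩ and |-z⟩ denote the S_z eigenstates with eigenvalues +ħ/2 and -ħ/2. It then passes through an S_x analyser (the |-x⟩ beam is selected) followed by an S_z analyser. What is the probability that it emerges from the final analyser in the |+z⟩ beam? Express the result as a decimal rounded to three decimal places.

0.333

First analyser (S_x): P(|-x⟩) = |⟨-x|ψ⟩|² = 8/12.
After stage 1 the state is |-x⟩; P(|+z⟩) = |⟨+z|-x⟩|² = 1/2.
Joint probability = 8/12 × 1/2 = 0.333.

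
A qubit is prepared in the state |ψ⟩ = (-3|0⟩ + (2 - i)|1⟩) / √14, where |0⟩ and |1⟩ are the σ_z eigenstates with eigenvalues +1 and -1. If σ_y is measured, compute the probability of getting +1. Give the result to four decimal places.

|+y⟩ = (|0⟩ + i|1⟩)/√2, so ⟨+y|ψ⟩ = (-4 - 2i) / (√2·√14).
P = |-4 - 2i|² / 28 = 20/28.

0.7143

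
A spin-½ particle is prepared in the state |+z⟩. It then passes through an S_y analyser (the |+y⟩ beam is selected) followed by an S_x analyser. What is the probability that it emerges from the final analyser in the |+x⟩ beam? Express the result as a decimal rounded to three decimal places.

First analyser (S_y): from |+z⟩, P(|+y⟩) = 1/2.
After stage 1 the state is |+y⟩; P(|+x⟩) = |⟨+x|+y⟩|² = 1/2.
Joint probability = 1/2 × 1/2 = 0.250.

0.250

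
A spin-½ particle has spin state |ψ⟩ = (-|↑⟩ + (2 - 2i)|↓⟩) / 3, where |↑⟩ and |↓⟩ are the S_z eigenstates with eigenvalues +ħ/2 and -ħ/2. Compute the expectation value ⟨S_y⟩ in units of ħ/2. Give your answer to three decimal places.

⟨σ_y⟩ = 2 Im(a* b)/(|a|²+|b|²) with a = -1, b = (2 - 2i).
a* b = (-2 + 2i), so ⟨σ_y⟩ = 4/9.
⟨S_y⟩ = (ħ/2)·⟨σ_y⟩.

0.444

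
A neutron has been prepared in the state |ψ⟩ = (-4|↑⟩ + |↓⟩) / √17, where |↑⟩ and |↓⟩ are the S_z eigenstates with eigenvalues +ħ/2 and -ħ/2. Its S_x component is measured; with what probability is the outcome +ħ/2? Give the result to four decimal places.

|+x⟩ = (|↑⟩ + |↓⟩)/√2, so ⟨+x|ψ⟩ = (-3) / (√2·√17).
P = |-3|² / 34 = 9/34.

0.2647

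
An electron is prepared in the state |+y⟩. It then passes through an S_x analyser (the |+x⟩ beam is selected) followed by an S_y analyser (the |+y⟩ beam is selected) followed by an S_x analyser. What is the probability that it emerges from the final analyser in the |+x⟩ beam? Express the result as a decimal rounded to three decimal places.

First analyser (S_x): from |+y⟩, P(|+x⟩) = 1/2.
After stage 1 the state is |+x⟩; P(|+y⟩) = |⟨+y|+x⟩|² = 1/2.
After stage 2 the state is |+y⟩; P(|+x⟩) = |⟨+x|+y⟩|² = 1/2.
Joint probability = 1/2 × 1/2 × 1/2 = 0.125.

0.125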